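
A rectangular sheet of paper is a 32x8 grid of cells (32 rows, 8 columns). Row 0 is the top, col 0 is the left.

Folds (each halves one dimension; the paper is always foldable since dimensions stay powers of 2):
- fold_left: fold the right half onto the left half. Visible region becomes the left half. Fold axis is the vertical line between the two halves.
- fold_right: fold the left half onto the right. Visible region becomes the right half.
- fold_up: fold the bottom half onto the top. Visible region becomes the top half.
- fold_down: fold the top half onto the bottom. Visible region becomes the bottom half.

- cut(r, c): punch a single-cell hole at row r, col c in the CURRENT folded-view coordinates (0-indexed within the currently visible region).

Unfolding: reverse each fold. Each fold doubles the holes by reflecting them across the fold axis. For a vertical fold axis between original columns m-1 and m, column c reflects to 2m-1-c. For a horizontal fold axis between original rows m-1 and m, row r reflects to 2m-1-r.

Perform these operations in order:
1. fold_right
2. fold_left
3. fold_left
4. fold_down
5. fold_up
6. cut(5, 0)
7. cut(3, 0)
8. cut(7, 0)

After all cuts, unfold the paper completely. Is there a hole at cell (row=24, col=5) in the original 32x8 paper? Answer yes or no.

Answer: yes

Derivation:
Op 1 fold_right: fold axis v@4; visible region now rows[0,32) x cols[4,8) = 32x4
Op 2 fold_left: fold axis v@6; visible region now rows[0,32) x cols[4,6) = 32x2
Op 3 fold_left: fold axis v@5; visible region now rows[0,32) x cols[4,5) = 32x1
Op 4 fold_down: fold axis h@16; visible region now rows[16,32) x cols[4,5) = 16x1
Op 5 fold_up: fold axis h@24; visible region now rows[16,24) x cols[4,5) = 8x1
Op 6 cut(5, 0): punch at orig (21,4); cuts so far [(21, 4)]; region rows[16,24) x cols[4,5) = 8x1
Op 7 cut(3, 0): punch at orig (19,4); cuts so far [(19, 4), (21, 4)]; region rows[16,24) x cols[4,5) = 8x1
Op 8 cut(7, 0): punch at orig (23,4); cuts so far [(19, 4), (21, 4), (23, 4)]; region rows[16,24) x cols[4,5) = 8x1
Unfold 1 (reflect across h@24): 6 holes -> [(19, 4), (21, 4), (23, 4), (24, 4), (26, 4), (28, 4)]
Unfold 2 (reflect across h@16): 12 holes -> [(3, 4), (5, 4), (7, 4), (8, 4), (10, 4), (12, 4), (19, 4), (21, 4), (23, 4), (24, 4), (26, 4), (28, 4)]
Unfold 3 (reflect across v@5): 24 holes -> [(3, 4), (3, 5), (5, 4), (5, 5), (7, 4), (7, 5), (8, 4), (8, 5), (10, 4), (10, 5), (12, 4), (12, 5), (19, 4), (19, 5), (21, 4), (21, 5), (23, 4), (23, 5), (24, 4), (24, 5), (26, 4), (26, 5), (28, 4), (28, 5)]
Unfold 4 (reflect across v@6): 48 holes -> [(3, 4), (3, 5), (3, 6), (3, 7), (5, 4), (5, 5), (5, 6), (5, 7), (7, 4), (7, 5), (7, 6), (7, 7), (8, 4), (8, 5), (8, 6), (8, 7), (10, 4), (10, 5), (10, 6), (10, 7), (12, 4), (12, 5), (12, 6), (12, 7), (19, 4), (19, 5), (19, 6), (19, 7), (21, 4), (21, 5), (21, 6), (21, 7), (23, 4), (23, 5), (23, 6), (23, 7), (24, 4), (24, 5), (24, 6), (24, 7), (26, 4), (26, 5), (26, 6), (26, 7), (28, 4), (28, 5), (28, 6), (28, 7)]
Unfold 5 (reflect across v@4): 96 holes -> [(3, 0), (3, 1), (3, 2), (3, 3), (3, 4), (3, 5), (3, 6), (3, 7), (5, 0), (5, 1), (5, 2), (5, 3), (5, 4), (5, 5), (5, 6), (5, 7), (7, 0), (7, 1), (7, 2), (7, 3), (7, 4), (7, 5), (7, 6), (7, 7), (8, 0), (8, 1), (8, 2), (8, 3), (8, 4), (8, 5), (8, 6), (8, 7), (10, 0), (10, 1), (10, 2), (10, 3), (10, 4), (10, 5), (10, 6), (10, 7), (12, 0), (12, 1), (12, 2), (12, 3), (12, 4), (12, 5), (12, 6), (12, 7), (19, 0), (19, 1), (19, 2), (19, 3), (19, 4), (19, 5), (19, 6), (19, 7), (21, 0), (21, 1), (21, 2), (21, 3), (21, 4), (21, 5), (21, 6), (21, 7), (23, 0), (23, 1), (23, 2), (23, 3), (23, 4), (23, 5), (23, 6), (23, 7), (24, 0), (24, 1), (24, 2), (24, 3), (24, 4), (24, 5), (24, 6), (24, 7), (26, 0), (26, 1), (26, 2), (26, 3), (26, 4), (26, 5), (26, 6), (26, 7), (28, 0), (28, 1), (28, 2), (28, 3), (28, 4), (28, 5), (28, 6), (28, 7)]
Holes: [(3, 0), (3, 1), (3, 2), (3, 3), (3, 4), (3, 5), (3, 6), (3, 7), (5, 0), (5, 1), (5, 2), (5, 3), (5, 4), (5, 5), (5, 6), (5, 7), (7, 0), (7, 1), (7, 2), (7, 3), (7, 4), (7, 5), (7, 6), (7, 7), (8, 0), (8, 1), (8, 2), (8, 3), (8, 4), (8, 5), (8, 6), (8, 7), (10, 0), (10, 1), (10, 2), (10, 3), (10, 4), (10, 5), (10, 6), (10, 7), (12, 0), (12, 1), (12, 2), (12, 3), (12, 4), (12, 5), (12, 6), (12, 7), (19, 0), (19, 1), (19, 2), (19, 3), (19, 4), (19, 5), (19, 6), (19, 7), (21, 0), (21, 1), (21, 2), (21, 3), (21, 4), (21, 5), (21, 6), (21, 7), (23, 0), (23, 1), (23, 2), (23, 3), (23, 4), (23, 5), (23, 6), (23, 7), (24, 0), (24, 1), (24, 2), (24, 3), (24, 4), (24, 5), (24, 6), (24, 7), (26, 0), (26, 1), (26, 2), (26, 3), (26, 4), (26, 5), (26, 6), (26, 7), (28, 0), (28, 1), (28, 2), (28, 3), (28, 4), (28, 5), (28, 6), (28, 7)]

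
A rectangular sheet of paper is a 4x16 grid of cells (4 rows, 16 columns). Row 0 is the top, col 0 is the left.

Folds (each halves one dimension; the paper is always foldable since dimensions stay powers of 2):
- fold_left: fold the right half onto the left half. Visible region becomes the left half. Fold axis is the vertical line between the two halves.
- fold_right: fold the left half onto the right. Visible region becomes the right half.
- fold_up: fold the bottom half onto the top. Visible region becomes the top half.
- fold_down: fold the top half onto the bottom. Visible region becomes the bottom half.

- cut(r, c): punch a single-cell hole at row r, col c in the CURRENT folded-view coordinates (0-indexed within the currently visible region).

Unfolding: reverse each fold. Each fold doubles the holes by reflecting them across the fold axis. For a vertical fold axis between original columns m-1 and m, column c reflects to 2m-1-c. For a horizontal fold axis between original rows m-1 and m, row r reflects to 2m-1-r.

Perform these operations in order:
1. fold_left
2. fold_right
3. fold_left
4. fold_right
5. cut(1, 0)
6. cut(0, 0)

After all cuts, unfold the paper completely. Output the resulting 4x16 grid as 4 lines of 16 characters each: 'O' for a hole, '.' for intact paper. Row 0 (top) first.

Op 1 fold_left: fold axis v@8; visible region now rows[0,4) x cols[0,8) = 4x8
Op 2 fold_right: fold axis v@4; visible region now rows[0,4) x cols[4,8) = 4x4
Op 3 fold_left: fold axis v@6; visible region now rows[0,4) x cols[4,6) = 4x2
Op 4 fold_right: fold axis v@5; visible region now rows[0,4) x cols[5,6) = 4x1
Op 5 cut(1, 0): punch at orig (1,5); cuts so far [(1, 5)]; region rows[0,4) x cols[5,6) = 4x1
Op 6 cut(0, 0): punch at orig (0,5); cuts so far [(0, 5), (1, 5)]; region rows[0,4) x cols[5,6) = 4x1
Unfold 1 (reflect across v@5): 4 holes -> [(0, 4), (0, 5), (1, 4), (1, 5)]
Unfold 2 (reflect across v@6): 8 holes -> [(0, 4), (0, 5), (0, 6), (0, 7), (1, 4), (1, 5), (1, 6), (1, 7)]
Unfold 3 (reflect across v@4): 16 holes -> [(0, 0), (0, 1), (0, 2), (0, 3), (0, 4), (0, 5), (0, 6), (0, 7), (1, 0), (1, 1), (1, 2), (1, 3), (1, 4), (1, 5), (1, 6), (1, 7)]
Unfold 4 (reflect across v@8): 32 holes -> [(0, 0), (0, 1), (0, 2), (0, 3), (0, 4), (0, 5), (0, 6), (0, 7), (0, 8), (0, 9), (0, 10), (0, 11), (0, 12), (0, 13), (0, 14), (0, 15), (1, 0), (1, 1), (1, 2), (1, 3), (1, 4), (1, 5), (1, 6), (1, 7), (1, 8), (1, 9), (1, 10), (1, 11), (1, 12), (1, 13), (1, 14), (1, 15)]

Answer: OOOOOOOOOOOOOOOO
OOOOOOOOOOOOOOOO
................
................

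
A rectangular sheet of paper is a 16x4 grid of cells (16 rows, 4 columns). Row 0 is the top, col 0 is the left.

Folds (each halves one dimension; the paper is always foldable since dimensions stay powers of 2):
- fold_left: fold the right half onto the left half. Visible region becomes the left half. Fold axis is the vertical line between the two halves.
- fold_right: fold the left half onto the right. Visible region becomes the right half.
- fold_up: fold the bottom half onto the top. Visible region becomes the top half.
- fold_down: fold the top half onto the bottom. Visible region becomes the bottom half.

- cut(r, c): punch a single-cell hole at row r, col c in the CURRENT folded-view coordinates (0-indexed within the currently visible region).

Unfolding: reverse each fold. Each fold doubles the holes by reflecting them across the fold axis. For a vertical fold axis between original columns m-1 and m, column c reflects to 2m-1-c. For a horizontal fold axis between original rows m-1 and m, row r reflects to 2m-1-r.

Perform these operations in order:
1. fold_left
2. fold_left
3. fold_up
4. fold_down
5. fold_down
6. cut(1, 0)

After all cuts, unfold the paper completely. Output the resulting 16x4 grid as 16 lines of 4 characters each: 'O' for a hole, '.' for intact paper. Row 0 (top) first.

Answer: OOOO
....
....
OOOO
OOOO
....
....
OOOO
OOOO
....
....
OOOO
OOOO
....
....
OOOO

Derivation:
Op 1 fold_left: fold axis v@2; visible region now rows[0,16) x cols[0,2) = 16x2
Op 2 fold_left: fold axis v@1; visible region now rows[0,16) x cols[0,1) = 16x1
Op 3 fold_up: fold axis h@8; visible region now rows[0,8) x cols[0,1) = 8x1
Op 4 fold_down: fold axis h@4; visible region now rows[4,8) x cols[0,1) = 4x1
Op 5 fold_down: fold axis h@6; visible region now rows[6,8) x cols[0,1) = 2x1
Op 6 cut(1, 0): punch at orig (7,0); cuts so far [(7, 0)]; region rows[6,8) x cols[0,1) = 2x1
Unfold 1 (reflect across h@6): 2 holes -> [(4, 0), (7, 0)]
Unfold 2 (reflect across h@4): 4 holes -> [(0, 0), (3, 0), (4, 0), (7, 0)]
Unfold 3 (reflect across h@8): 8 holes -> [(0, 0), (3, 0), (4, 0), (7, 0), (8, 0), (11, 0), (12, 0), (15, 0)]
Unfold 4 (reflect across v@1): 16 holes -> [(0, 0), (0, 1), (3, 0), (3, 1), (4, 0), (4, 1), (7, 0), (7, 1), (8, 0), (8, 1), (11, 0), (11, 1), (12, 0), (12, 1), (15, 0), (15, 1)]
Unfold 5 (reflect across v@2): 32 holes -> [(0, 0), (0, 1), (0, 2), (0, 3), (3, 0), (3, 1), (3, 2), (3, 3), (4, 0), (4, 1), (4, 2), (4, 3), (7, 0), (7, 1), (7, 2), (7, 3), (8, 0), (8, 1), (8, 2), (8, 3), (11, 0), (11, 1), (11, 2), (11, 3), (12, 0), (12, 1), (12, 2), (12, 3), (15, 0), (15, 1), (15, 2), (15, 3)]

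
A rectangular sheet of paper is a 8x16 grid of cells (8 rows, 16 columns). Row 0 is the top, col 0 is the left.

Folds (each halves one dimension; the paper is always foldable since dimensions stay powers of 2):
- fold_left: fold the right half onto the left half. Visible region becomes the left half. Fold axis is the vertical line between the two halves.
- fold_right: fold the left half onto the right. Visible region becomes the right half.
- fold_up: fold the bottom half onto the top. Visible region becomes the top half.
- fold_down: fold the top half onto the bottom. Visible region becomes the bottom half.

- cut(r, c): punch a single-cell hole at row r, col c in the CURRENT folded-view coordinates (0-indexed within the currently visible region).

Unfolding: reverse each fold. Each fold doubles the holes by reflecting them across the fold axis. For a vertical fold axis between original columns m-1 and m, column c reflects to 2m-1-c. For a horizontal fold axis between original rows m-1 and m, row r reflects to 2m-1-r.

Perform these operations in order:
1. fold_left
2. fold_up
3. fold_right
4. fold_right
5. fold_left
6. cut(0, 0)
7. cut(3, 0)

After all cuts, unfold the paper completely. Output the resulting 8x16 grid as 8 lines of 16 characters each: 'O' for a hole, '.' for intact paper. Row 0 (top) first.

Answer: OOOOOOOOOOOOOOOO
................
................
OOOOOOOOOOOOOOOO
OOOOOOOOOOOOOOOO
................
................
OOOOOOOOOOOOOOOO

Derivation:
Op 1 fold_left: fold axis v@8; visible region now rows[0,8) x cols[0,8) = 8x8
Op 2 fold_up: fold axis h@4; visible region now rows[0,4) x cols[0,8) = 4x8
Op 3 fold_right: fold axis v@4; visible region now rows[0,4) x cols[4,8) = 4x4
Op 4 fold_right: fold axis v@6; visible region now rows[0,4) x cols[6,8) = 4x2
Op 5 fold_left: fold axis v@7; visible region now rows[0,4) x cols[6,7) = 4x1
Op 6 cut(0, 0): punch at orig (0,6); cuts so far [(0, 6)]; region rows[0,4) x cols[6,7) = 4x1
Op 7 cut(3, 0): punch at orig (3,6); cuts so far [(0, 6), (3, 6)]; region rows[0,4) x cols[6,7) = 4x1
Unfold 1 (reflect across v@7): 4 holes -> [(0, 6), (0, 7), (3, 6), (3, 7)]
Unfold 2 (reflect across v@6): 8 holes -> [(0, 4), (0, 5), (0, 6), (0, 7), (3, 4), (3, 5), (3, 6), (3, 7)]
Unfold 3 (reflect across v@4): 16 holes -> [(0, 0), (0, 1), (0, 2), (0, 3), (0, 4), (0, 5), (0, 6), (0, 7), (3, 0), (3, 1), (3, 2), (3, 3), (3, 4), (3, 5), (3, 6), (3, 7)]
Unfold 4 (reflect across h@4): 32 holes -> [(0, 0), (0, 1), (0, 2), (0, 3), (0, 4), (0, 5), (0, 6), (0, 7), (3, 0), (3, 1), (3, 2), (3, 3), (3, 4), (3, 5), (3, 6), (3, 7), (4, 0), (4, 1), (4, 2), (4, 3), (4, 4), (4, 5), (4, 6), (4, 7), (7, 0), (7, 1), (7, 2), (7, 3), (7, 4), (7, 5), (7, 6), (7, 7)]
Unfold 5 (reflect across v@8): 64 holes -> [(0, 0), (0, 1), (0, 2), (0, 3), (0, 4), (0, 5), (0, 6), (0, 7), (0, 8), (0, 9), (0, 10), (0, 11), (0, 12), (0, 13), (0, 14), (0, 15), (3, 0), (3, 1), (3, 2), (3, 3), (3, 4), (3, 5), (3, 6), (3, 7), (3, 8), (3, 9), (3, 10), (3, 11), (3, 12), (3, 13), (3, 14), (3, 15), (4, 0), (4, 1), (4, 2), (4, 3), (4, 4), (4, 5), (4, 6), (4, 7), (4, 8), (4, 9), (4, 10), (4, 11), (4, 12), (4, 13), (4, 14), (4, 15), (7, 0), (7, 1), (7, 2), (7, 3), (7, 4), (7, 5), (7, 6), (7, 7), (7, 8), (7, 9), (7, 10), (7, 11), (7, 12), (7, 13), (7, 14), (7, 15)]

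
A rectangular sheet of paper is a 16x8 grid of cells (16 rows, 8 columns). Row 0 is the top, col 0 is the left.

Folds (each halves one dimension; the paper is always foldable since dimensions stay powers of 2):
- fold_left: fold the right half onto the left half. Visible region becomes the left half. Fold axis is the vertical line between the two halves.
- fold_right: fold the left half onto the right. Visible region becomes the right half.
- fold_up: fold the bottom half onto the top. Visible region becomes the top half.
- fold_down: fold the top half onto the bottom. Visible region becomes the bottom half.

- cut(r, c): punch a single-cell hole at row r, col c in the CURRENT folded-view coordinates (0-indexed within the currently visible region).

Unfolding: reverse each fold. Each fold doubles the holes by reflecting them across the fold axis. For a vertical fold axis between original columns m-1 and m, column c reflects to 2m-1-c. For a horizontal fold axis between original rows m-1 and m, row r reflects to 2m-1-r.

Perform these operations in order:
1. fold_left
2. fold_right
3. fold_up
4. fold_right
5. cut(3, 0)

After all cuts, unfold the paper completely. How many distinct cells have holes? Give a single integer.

Answer: 16

Derivation:
Op 1 fold_left: fold axis v@4; visible region now rows[0,16) x cols[0,4) = 16x4
Op 2 fold_right: fold axis v@2; visible region now rows[0,16) x cols[2,4) = 16x2
Op 3 fold_up: fold axis h@8; visible region now rows[0,8) x cols[2,4) = 8x2
Op 4 fold_right: fold axis v@3; visible region now rows[0,8) x cols[3,4) = 8x1
Op 5 cut(3, 0): punch at orig (3,3); cuts so far [(3, 3)]; region rows[0,8) x cols[3,4) = 8x1
Unfold 1 (reflect across v@3): 2 holes -> [(3, 2), (3, 3)]
Unfold 2 (reflect across h@8): 4 holes -> [(3, 2), (3, 3), (12, 2), (12, 3)]
Unfold 3 (reflect across v@2): 8 holes -> [(3, 0), (3, 1), (3, 2), (3, 3), (12, 0), (12, 1), (12, 2), (12, 3)]
Unfold 4 (reflect across v@4): 16 holes -> [(3, 0), (3, 1), (3, 2), (3, 3), (3, 4), (3, 5), (3, 6), (3, 7), (12, 0), (12, 1), (12, 2), (12, 3), (12, 4), (12, 5), (12, 6), (12, 7)]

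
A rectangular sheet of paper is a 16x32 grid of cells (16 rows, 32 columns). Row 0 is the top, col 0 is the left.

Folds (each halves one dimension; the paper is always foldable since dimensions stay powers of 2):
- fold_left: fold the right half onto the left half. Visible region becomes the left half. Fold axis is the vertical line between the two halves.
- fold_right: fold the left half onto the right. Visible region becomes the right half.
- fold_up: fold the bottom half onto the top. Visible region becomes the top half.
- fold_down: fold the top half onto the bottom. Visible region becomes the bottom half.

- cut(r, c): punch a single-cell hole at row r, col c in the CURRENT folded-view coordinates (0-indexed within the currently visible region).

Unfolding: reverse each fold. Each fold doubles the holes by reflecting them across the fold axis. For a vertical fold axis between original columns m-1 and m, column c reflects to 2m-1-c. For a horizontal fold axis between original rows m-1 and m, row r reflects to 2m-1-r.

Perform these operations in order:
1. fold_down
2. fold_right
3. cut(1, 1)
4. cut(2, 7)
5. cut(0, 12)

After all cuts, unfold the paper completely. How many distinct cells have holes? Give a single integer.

Answer: 12

Derivation:
Op 1 fold_down: fold axis h@8; visible region now rows[8,16) x cols[0,32) = 8x32
Op 2 fold_right: fold axis v@16; visible region now rows[8,16) x cols[16,32) = 8x16
Op 3 cut(1, 1): punch at orig (9,17); cuts so far [(9, 17)]; region rows[8,16) x cols[16,32) = 8x16
Op 4 cut(2, 7): punch at orig (10,23); cuts so far [(9, 17), (10, 23)]; region rows[8,16) x cols[16,32) = 8x16
Op 5 cut(0, 12): punch at orig (8,28); cuts so far [(8, 28), (9, 17), (10, 23)]; region rows[8,16) x cols[16,32) = 8x16
Unfold 1 (reflect across v@16): 6 holes -> [(8, 3), (8, 28), (9, 14), (9, 17), (10, 8), (10, 23)]
Unfold 2 (reflect across h@8): 12 holes -> [(5, 8), (5, 23), (6, 14), (6, 17), (7, 3), (7, 28), (8, 3), (8, 28), (9, 14), (9, 17), (10, 8), (10, 23)]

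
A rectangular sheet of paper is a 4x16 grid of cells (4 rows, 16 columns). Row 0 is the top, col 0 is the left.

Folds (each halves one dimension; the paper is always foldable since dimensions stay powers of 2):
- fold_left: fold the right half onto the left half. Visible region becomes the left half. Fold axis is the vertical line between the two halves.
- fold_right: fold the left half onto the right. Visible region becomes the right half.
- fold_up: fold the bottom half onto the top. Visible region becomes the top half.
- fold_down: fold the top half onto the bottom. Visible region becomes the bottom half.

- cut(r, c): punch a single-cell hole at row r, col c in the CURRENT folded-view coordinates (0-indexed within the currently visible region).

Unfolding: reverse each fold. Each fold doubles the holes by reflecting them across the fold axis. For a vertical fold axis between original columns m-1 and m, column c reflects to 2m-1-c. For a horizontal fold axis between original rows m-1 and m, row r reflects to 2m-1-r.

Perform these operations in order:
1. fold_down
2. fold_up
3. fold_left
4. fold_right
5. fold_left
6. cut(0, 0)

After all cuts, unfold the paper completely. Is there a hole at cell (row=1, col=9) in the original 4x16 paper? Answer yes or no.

Answer: no

Derivation:
Op 1 fold_down: fold axis h@2; visible region now rows[2,4) x cols[0,16) = 2x16
Op 2 fold_up: fold axis h@3; visible region now rows[2,3) x cols[0,16) = 1x16
Op 3 fold_left: fold axis v@8; visible region now rows[2,3) x cols[0,8) = 1x8
Op 4 fold_right: fold axis v@4; visible region now rows[2,3) x cols[4,8) = 1x4
Op 5 fold_left: fold axis v@6; visible region now rows[2,3) x cols[4,6) = 1x2
Op 6 cut(0, 0): punch at orig (2,4); cuts so far [(2, 4)]; region rows[2,3) x cols[4,6) = 1x2
Unfold 1 (reflect across v@6): 2 holes -> [(2, 4), (2, 7)]
Unfold 2 (reflect across v@4): 4 holes -> [(2, 0), (2, 3), (2, 4), (2, 7)]
Unfold 3 (reflect across v@8): 8 holes -> [(2, 0), (2, 3), (2, 4), (2, 7), (2, 8), (2, 11), (2, 12), (2, 15)]
Unfold 4 (reflect across h@3): 16 holes -> [(2, 0), (2, 3), (2, 4), (2, 7), (2, 8), (2, 11), (2, 12), (2, 15), (3, 0), (3, 3), (3, 4), (3, 7), (3, 8), (3, 11), (3, 12), (3, 15)]
Unfold 5 (reflect across h@2): 32 holes -> [(0, 0), (0, 3), (0, 4), (0, 7), (0, 8), (0, 11), (0, 12), (0, 15), (1, 0), (1, 3), (1, 4), (1, 7), (1, 8), (1, 11), (1, 12), (1, 15), (2, 0), (2, 3), (2, 4), (2, 7), (2, 8), (2, 11), (2, 12), (2, 15), (3, 0), (3, 3), (3, 4), (3, 7), (3, 8), (3, 11), (3, 12), (3, 15)]
Holes: [(0, 0), (0, 3), (0, 4), (0, 7), (0, 8), (0, 11), (0, 12), (0, 15), (1, 0), (1, 3), (1, 4), (1, 7), (1, 8), (1, 11), (1, 12), (1, 15), (2, 0), (2, 3), (2, 4), (2, 7), (2, 8), (2, 11), (2, 12), (2, 15), (3, 0), (3, 3), (3, 4), (3, 7), (3, 8), (3, 11), (3, 12), (3, 15)]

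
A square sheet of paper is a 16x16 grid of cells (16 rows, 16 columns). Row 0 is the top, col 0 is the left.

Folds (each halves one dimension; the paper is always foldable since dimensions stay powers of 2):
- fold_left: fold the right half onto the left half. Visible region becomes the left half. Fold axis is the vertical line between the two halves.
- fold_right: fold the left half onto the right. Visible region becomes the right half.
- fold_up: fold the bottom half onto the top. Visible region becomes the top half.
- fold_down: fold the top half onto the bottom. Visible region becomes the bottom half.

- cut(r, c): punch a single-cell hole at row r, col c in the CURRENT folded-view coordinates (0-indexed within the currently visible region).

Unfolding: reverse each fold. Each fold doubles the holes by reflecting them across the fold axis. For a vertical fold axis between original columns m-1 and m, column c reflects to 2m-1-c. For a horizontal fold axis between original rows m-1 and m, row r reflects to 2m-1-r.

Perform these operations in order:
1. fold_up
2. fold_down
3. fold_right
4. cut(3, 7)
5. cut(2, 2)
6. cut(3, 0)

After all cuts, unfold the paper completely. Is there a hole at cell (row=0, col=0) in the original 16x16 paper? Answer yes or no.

Answer: yes

Derivation:
Op 1 fold_up: fold axis h@8; visible region now rows[0,8) x cols[0,16) = 8x16
Op 2 fold_down: fold axis h@4; visible region now rows[4,8) x cols[0,16) = 4x16
Op 3 fold_right: fold axis v@8; visible region now rows[4,8) x cols[8,16) = 4x8
Op 4 cut(3, 7): punch at orig (7,15); cuts so far [(7, 15)]; region rows[4,8) x cols[8,16) = 4x8
Op 5 cut(2, 2): punch at orig (6,10); cuts so far [(6, 10), (7, 15)]; region rows[4,8) x cols[8,16) = 4x8
Op 6 cut(3, 0): punch at orig (7,8); cuts so far [(6, 10), (7, 8), (7, 15)]; region rows[4,8) x cols[8,16) = 4x8
Unfold 1 (reflect across v@8): 6 holes -> [(6, 5), (6, 10), (7, 0), (7, 7), (7, 8), (7, 15)]
Unfold 2 (reflect across h@4): 12 holes -> [(0, 0), (0, 7), (0, 8), (0, 15), (1, 5), (1, 10), (6, 5), (6, 10), (7, 0), (7, 7), (7, 8), (7, 15)]
Unfold 3 (reflect across h@8): 24 holes -> [(0, 0), (0, 7), (0, 8), (0, 15), (1, 5), (1, 10), (6, 5), (6, 10), (7, 0), (7, 7), (7, 8), (7, 15), (8, 0), (8, 7), (8, 8), (8, 15), (9, 5), (9, 10), (14, 5), (14, 10), (15, 0), (15, 7), (15, 8), (15, 15)]
Holes: [(0, 0), (0, 7), (0, 8), (0, 15), (1, 5), (1, 10), (6, 5), (6, 10), (7, 0), (7, 7), (7, 8), (7, 15), (8, 0), (8, 7), (8, 8), (8, 15), (9, 5), (9, 10), (14, 5), (14, 10), (15, 0), (15, 7), (15, 8), (15, 15)]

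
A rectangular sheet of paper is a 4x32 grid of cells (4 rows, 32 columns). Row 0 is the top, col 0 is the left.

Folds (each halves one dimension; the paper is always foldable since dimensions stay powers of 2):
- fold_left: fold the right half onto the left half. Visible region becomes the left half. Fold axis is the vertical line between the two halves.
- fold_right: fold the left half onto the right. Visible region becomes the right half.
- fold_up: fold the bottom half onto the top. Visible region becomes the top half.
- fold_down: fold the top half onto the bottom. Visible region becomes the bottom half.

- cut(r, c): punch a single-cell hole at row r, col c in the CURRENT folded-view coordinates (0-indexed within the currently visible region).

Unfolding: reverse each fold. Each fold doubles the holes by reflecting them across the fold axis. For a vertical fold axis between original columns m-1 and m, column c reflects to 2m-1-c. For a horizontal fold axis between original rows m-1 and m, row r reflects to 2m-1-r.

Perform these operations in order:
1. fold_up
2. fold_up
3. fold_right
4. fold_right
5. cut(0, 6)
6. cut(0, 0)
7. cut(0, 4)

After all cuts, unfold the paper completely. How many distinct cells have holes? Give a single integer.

Op 1 fold_up: fold axis h@2; visible region now rows[0,2) x cols[0,32) = 2x32
Op 2 fold_up: fold axis h@1; visible region now rows[0,1) x cols[0,32) = 1x32
Op 3 fold_right: fold axis v@16; visible region now rows[0,1) x cols[16,32) = 1x16
Op 4 fold_right: fold axis v@24; visible region now rows[0,1) x cols[24,32) = 1x8
Op 5 cut(0, 6): punch at orig (0,30); cuts so far [(0, 30)]; region rows[0,1) x cols[24,32) = 1x8
Op 6 cut(0, 0): punch at orig (0,24); cuts so far [(0, 24), (0, 30)]; region rows[0,1) x cols[24,32) = 1x8
Op 7 cut(0, 4): punch at orig (0,28); cuts so far [(0, 24), (0, 28), (0, 30)]; region rows[0,1) x cols[24,32) = 1x8
Unfold 1 (reflect across v@24): 6 holes -> [(0, 17), (0, 19), (0, 23), (0, 24), (0, 28), (0, 30)]
Unfold 2 (reflect across v@16): 12 holes -> [(0, 1), (0, 3), (0, 7), (0, 8), (0, 12), (0, 14), (0, 17), (0, 19), (0, 23), (0, 24), (0, 28), (0, 30)]
Unfold 3 (reflect across h@1): 24 holes -> [(0, 1), (0, 3), (0, 7), (0, 8), (0, 12), (0, 14), (0, 17), (0, 19), (0, 23), (0, 24), (0, 28), (0, 30), (1, 1), (1, 3), (1, 7), (1, 8), (1, 12), (1, 14), (1, 17), (1, 19), (1, 23), (1, 24), (1, 28), (1, 30)]
Unfold 4 (reflect across h@2): 48 holes -> [(0, 1), (0, 3), (0, 7), (0, 8), (0, 12), (0, 14), (0, 17), (0, 19), (0, 23), (0, 24), (0, 28), (0, 30), (1, 1), (1, 3), (1, 7), (1, 8), (1, 12), (1, 14), (1, 17), (1, 19), (1, 23), (1, 24), (1, 28), (1, 30), (2, 1), (2, 3), (2, 7), (2, 8), (2, 12), (2, 14), (2, 17), (2, 19), (2, 23), (2, 24), (2, 28), (2, 30), (3, 1), (3, 3), (3, 7), (3, 8), (3, 12), (3, 14), (3, 17), (3, 19), (3, 23), (3, 24), (3, 28), (3, 30)]

Answer: 48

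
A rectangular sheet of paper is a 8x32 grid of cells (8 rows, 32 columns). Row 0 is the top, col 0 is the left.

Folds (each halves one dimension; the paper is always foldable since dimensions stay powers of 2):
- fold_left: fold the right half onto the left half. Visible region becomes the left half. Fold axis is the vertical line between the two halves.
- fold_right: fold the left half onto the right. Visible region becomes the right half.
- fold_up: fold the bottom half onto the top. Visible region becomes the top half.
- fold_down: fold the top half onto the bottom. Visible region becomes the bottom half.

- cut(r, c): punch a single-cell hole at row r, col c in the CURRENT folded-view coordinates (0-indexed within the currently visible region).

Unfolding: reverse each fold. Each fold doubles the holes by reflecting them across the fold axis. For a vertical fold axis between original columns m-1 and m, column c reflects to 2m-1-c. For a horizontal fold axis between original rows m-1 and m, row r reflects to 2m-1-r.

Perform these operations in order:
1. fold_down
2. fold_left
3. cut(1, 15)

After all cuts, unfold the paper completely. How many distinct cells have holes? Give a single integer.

Op 1 fold_down: fold axis h@4; visible region now rows[4,8) x cols[0,32) = 4x32
Op 2 fold_left: fold axis v@16; visible region now rows[4,8) x cols[0,16) = 4x16
Op 3 cut(1, 15): punch at orig (5,15); cuts so far [(5, 15)]; region rows[4,8) x cols[0,16) = 4x16
Unfold 1 (reflect across v@16): 2 holes -> [(5, 15), (5, 16)]
Unfold 2 (reflect across h@4): 4 holes -> [(2, 15), (2, 16), (5, 15), (5, 16)]

Answer: 4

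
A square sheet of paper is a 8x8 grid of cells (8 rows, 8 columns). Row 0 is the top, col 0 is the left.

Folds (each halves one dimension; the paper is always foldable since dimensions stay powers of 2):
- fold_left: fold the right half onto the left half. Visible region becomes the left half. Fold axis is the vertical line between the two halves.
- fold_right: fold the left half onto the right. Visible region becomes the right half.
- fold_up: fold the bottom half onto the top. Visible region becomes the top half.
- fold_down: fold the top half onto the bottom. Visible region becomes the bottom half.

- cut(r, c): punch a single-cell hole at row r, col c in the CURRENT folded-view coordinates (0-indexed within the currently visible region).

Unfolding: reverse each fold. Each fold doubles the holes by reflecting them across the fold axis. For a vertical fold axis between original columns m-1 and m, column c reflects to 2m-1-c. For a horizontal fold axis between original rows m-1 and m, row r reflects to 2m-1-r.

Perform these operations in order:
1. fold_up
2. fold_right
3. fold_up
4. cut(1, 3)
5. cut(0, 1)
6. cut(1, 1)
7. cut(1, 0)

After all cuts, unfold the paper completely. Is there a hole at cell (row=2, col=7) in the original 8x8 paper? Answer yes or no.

Op 1 fold_up: fold axis h@4; visible region now rows[0,4) x cols[0,8) = 4x8
Op 2 fold_right: fold axis v@4; visible region now rows[0,4) x cols[4,8) = 4x4
Op 3 fold_up: fold axis h@2; visible region now rows[0,2) x cols[4,8) = 2x4
Op 4 cut(1, 3): punch at orig (1,7); cuts so far [(1, 7)]; region rows[0,2) x cols[4,8) = 2x4
Op 5 cut(0, 1): punch at orig (0,5); cuts so far [(0, 5), (1, 7)]; region rows[0,2) x cols[4,8) = 2x4
Op 6 cut(1, 1): punch at orig (1,5); cuts so far [(0, 5), (1, 5), (1, 7)]; region rows[0,2) x cols[4,8) = 2x4
Op 7 cut(1, 0): punch at orig (1,4); cuts so far [(0, 5), (1, 4), (1, 5), (1, 7)]; region rows[0,2) x cols[4,8) = 2x4
Unfold 1 (reflect across h@2): 8 holes -> [(0, 5), (1, 4), (1, 5), (1, 7), (2, 4), (2, 5), (2, 7), (3, 5)]
Unfold 2 (reflect across v@4): 16 holes -> [(0, 2), (0, 5), (1, 0), (1, 2), (1, 3), (1, 4), (1, 5), (1, 7), (2, 0), (2, 2), (2, 3), (2, 4), (2, 5), (2, 7), (3, 2), (3, 5)]
Unfold 3 (reflect across h@4): 32 holes -> [(0, 2), (0, 5), (1, 0), (1, 2), (1, 3), (1, 4), (1, 5), (1, 7), (2, 0), (2, 2), (2, 3), (2, 4), (2, 5), (2, 7), (3, 2), (3, 5), (4, 2), (4, 5), (5, 0), (5, 2), (5, 3), (5, 4), (5, 5), (5, 7), (6, 0), (6, 2), (6, 3), (6, 4), (6, 5), (6, 7), (7, 2), (7, 5)]
Holes: [(0, 2), (0, 5), (1, 0), (1, 2), (1, 3), (1, 4), (1, 5), (1, 7), (2, 0), (2, 2), (2, 3), (2, 4), (2, 5), (2, 7), (3, 2), (3, 5), (4, 2), (4, 5), (5, 0), (5, 2), (5, 3), (5, 4), (5, 5), (5, 7), (6, 0), (6, 2), (6, 3), (6, 4), (6, 5), (6, 7), (7, 2), (7, 5)]

Answer: yes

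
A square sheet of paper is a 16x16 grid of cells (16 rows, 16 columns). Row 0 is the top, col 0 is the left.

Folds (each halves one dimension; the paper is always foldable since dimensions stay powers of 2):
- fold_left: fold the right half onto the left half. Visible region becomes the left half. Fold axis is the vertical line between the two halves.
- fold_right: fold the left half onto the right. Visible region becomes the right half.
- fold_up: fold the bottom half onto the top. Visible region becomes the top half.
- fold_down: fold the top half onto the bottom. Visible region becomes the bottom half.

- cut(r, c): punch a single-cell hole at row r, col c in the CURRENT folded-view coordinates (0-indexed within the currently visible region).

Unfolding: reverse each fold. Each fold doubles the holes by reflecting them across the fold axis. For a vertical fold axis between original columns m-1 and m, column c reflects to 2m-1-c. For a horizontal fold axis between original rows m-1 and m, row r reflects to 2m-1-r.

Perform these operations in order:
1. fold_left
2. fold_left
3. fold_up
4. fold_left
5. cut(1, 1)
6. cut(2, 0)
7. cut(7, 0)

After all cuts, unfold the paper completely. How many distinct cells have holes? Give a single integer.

Answer: 48

Derivation:
Op 1 fold_left: fold axis v@8; visible region now rows[0,16) x cols[0,8) = 16x8
Op 2 fold_left: fold axis v@4; visible region now rows[0,16) x cols[0,4) = 16x4
Op 3 fold_up: fold axis h@8; visible region now rows[0,8) x cols[0,4) = 8x4
Op 4 fold_left: fold axis v@2; visible region now rows[0,8) x cols[0,2) = 8x2
Op 5 cut(1, 1): punch at orig (1,1); cuts so far [(1, 1)]; region rows[0,8) x cols[0,2) = 8x2
Op 6 cut(2, 0): punch at orig (2,0); cuts so far [(1, 1), (2, 0)]; region rows[0,8) x cols[0,2) = 8x2
Op 7 cut(7, 0): punch at orig (7,0); cuts so far [(1, 1), (2, 0), (7, 0)]; region rows[0,8) x cols[0,2) = 8x2
Unfold 1 (reflect across v@2): 6 holes -> [(1, 1), (1, 2), (2, 0), (2, 3), (7, 0), (7, 3)]
Unfold 2 (reflect across h@8): 12 holes -> [(1, 1), (1, 2), (2, 0), (2, 3), (7, 0), (7, 3), (8, 0), (8, 3), (13, 0), (13, 3), (14, 1), (14, 2)]
Unfold 3 (reflect across v@4): 24 holes -> [(1, 1), (1, 2), (1, 5), (1, 6), (2, 0), (2, 3), (2, 4), (2, 7), (7, 0), (7, 3), (7, 4), (7, 7), (8, 0), (8, 3), (8, 4), (8, 7), (13, 0), (13, 3), (13, 4), (13, 7), (14, 1), (14, 2), (14, 5), (14, 6)]
Unfold 4 (reflect across v@8): 48 holes -> [(1, 1), (1, 2), (1, 5), (1, 6), (1, 9), (1, 10), (1, 13), (1, 14), (2, 0), (2, 3), (2, 4), (2, 7), (2, 8), (2, 11), (2, 12), (2, 15), (7, 0), (7, 3), (7, 4), (7, 7), (7, 8), (7, 11), (7, 12), (7, 15), (8, 0), (8, 3), (8, 4), (8, 7), (8, 8), (8, 11), (8, 12), (8, 15), (13, 0), (13, 3), (13, 4), (13, 7), (13, 8), (13, 11), (13, 12), (13, 15), (14, 1), (14, 2), (14, 5), (14, 6), (14, 9), (14, 10), (14, 13), (14, 14)]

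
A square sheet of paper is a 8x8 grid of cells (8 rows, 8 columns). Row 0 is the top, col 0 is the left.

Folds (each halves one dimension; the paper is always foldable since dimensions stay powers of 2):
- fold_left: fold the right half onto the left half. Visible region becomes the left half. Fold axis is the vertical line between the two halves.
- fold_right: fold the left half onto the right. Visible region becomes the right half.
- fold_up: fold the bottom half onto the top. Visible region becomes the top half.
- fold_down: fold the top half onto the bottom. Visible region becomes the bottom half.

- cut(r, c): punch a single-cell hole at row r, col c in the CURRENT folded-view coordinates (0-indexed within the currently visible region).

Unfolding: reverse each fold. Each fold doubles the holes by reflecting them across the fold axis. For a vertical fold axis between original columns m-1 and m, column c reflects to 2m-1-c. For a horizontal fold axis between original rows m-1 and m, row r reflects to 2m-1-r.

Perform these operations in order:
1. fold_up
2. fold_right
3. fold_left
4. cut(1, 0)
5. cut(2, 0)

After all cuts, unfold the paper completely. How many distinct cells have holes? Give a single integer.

Answer: 16

Derivation:
Op 1 fold_up: fold axis h@4; visible region now rows[0,4) x cols[0,8) = 4x8
Op 2 fold_right: fold axis v@4; visible region now rows[0,4) x cols[4,8) = 4x4
Op 3 fold_left: fold axis v@6; visible region now rows[0,4) x cols[4,6) = 4x2
Op 4 cut(1, 0): punch at orig (1,4); cuts so far [(1, 4)]; region rows[0,4) x cols[4,6) = 4x2
Op 5 cut(2, 0): punch at orig (2,4); cuts so far [(1, 4), (2, 4)]; region rows[0,4) x cols[4,6) = 4x2
Unfold 1 (reflect across v@6): 4 holes -> [(1, 4), (1, 7), (2, 4), (2, 7)]
Unfold 2 (reflect across v@4): 8 holes -> [(1, 0), (1, 3), (1, 4), (1, 7), (2, 0), (2, 3), (2, 4), (2, 7)]
Unfold 3 (reflect across h@4): 16 holes -> [(1, 0), (1, 3), (1, 4), (1, 7), (2, 0), (2, 3), (2, 4), (2, 7), (5, 0), (5, 3), (5, 4), (5, 7), (6, 0), (6, 3), (6, 4), (6, 7)]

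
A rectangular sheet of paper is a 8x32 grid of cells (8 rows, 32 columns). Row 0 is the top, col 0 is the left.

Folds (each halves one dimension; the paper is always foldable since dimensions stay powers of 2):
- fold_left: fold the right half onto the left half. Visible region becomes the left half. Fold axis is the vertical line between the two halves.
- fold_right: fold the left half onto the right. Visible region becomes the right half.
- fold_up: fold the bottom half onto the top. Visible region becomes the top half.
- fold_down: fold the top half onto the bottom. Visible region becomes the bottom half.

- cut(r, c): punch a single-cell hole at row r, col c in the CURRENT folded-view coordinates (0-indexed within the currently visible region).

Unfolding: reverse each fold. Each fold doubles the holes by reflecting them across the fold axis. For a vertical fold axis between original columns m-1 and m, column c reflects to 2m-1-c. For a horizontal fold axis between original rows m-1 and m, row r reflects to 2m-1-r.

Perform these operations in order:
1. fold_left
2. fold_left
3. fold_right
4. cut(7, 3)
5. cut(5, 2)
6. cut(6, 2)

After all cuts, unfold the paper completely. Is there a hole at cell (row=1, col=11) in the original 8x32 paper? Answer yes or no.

Answer: no

Derivation:
Op 1 fold_left: fold axis v@16; visible region now rows[0,8) x cols[0,16) = 8x16
Op 2 fold_left: fold axis v@8; visible region now rows[0,8) x cols[0,8) = 8x8
Op 3 fold_right: fold axis v@4; visible region now rows[0,8) x cols[4,8) = 8x4
Op 4 cut(7, 3): punch at orig (7,7); cuts so far [(7, 7)]; region rows[0,8) x cols[4,8) = 8x4
Op 5 cut(5, 2): punch at orig (5,6); cuts so far [(5, 6), (7, 7)]; region rows[0,8) x cols[4,8) = 8x4
Op 6 cut(6, 2): punch at orig (6,6); cuts so far [(5, 6), (6, 6), (7, 7)]; region rows[0,8) x cols[4,8) = 8x4
Unfold 1 (reflect across v@4): 6 holes -> [(5, 1), (5, 6), (6, 1), (6, 6), (7, 0), (7, 7)]
Unfold 2 (reflect across v@8): 12 holes -> [(5, 1), (5, 6), (5, 9), (5, 14), (6, 1), (6, 6), (6, 9), (6, 14), (7, 0), (7, 7), (7, 8), (7, 15)]
Unfold 3 (reflect across v@16): 24 holes -> [(5, 1), (5, 6), (5, 9), (5, 14), (5, 17), (5, 22), (5, 25), (5, 30), (6, 1), (6, 6), (6, 9), (6, 14), (6, 17), (6, 22), (6, 25), (6, 30), (7, 0), (7, 7), (7, 8), (7, 15), (7, 16), (7, 23), (7, 24), (7, 31)]
Holes: [(5, 1), (5, 6), (5, 9), (5, 14), (5, 17), (5, 22), (5, 25), (5, 30), (6, 1), (6, 6), (6, 9), (6, 14), (6, 17), (6, 22), (6, 25), (6, 30), (7, 0), (7, 7), (7, 8), (7, 15), (7, 16), (7, 23), (7, 24), (7, 31)]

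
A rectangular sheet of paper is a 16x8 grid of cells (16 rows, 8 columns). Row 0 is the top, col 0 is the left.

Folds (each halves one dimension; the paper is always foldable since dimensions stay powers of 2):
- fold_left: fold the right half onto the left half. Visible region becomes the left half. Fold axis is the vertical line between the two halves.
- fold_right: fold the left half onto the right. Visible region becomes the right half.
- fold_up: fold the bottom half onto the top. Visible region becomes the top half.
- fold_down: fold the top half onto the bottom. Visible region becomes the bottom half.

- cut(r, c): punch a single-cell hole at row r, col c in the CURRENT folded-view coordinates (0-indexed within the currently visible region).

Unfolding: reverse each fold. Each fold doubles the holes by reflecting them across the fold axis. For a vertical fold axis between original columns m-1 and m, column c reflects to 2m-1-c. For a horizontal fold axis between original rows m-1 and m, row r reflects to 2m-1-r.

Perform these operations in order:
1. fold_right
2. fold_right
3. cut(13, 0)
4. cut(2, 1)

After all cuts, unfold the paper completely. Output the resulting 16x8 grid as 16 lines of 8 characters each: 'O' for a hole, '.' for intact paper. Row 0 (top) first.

Answer: ........
........
O..OO..O
........
........
........
........
........
........
........
........
........
........
.OO..OO.
........
........

Derivation:
Op 1 fold_right: fold axis v@4; visible region now rows[0,16) x cols[4,8) = 16x4
Op 2 fold_right: fold axis v@6; visible region now rows[0,16) x cols[6,8) = 16x2
Op 3 cut(13, 0): punch at orig (13,6); cuts so far [(13, 6)]; region rows[0,16) x cols[6,8) = 16x2
Op 4 cut(2, 1): punch at orig (2,7); cuts so far [(2, 7), (13, 6)]; region rows[0,16) x cols[6,8) = 16x2
Unfold 1 (reflect across v@6): 4 holes -> [(2, 4), (2, 7), (13, 5), (13, 6)]
Unfold 2 (reflect across v@4): 8 holes -> [(2, 0), (2, 3), (2, 4), (2, 7), (13, 1), (13, 2), (13, 5), (13, 6)]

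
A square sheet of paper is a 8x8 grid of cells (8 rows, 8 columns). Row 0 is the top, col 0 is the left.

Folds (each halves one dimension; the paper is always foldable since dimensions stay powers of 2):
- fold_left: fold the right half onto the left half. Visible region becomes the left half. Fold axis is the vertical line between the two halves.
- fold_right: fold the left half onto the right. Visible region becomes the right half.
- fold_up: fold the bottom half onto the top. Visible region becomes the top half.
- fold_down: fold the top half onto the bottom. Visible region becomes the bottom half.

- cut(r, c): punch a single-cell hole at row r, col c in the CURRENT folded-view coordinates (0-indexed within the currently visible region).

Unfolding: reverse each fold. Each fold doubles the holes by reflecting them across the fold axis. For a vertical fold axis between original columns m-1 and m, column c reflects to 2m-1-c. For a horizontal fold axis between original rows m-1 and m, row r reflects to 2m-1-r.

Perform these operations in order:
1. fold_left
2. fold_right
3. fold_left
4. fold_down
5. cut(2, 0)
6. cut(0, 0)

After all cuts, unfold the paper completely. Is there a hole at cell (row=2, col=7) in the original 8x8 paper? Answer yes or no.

Answer: no

Derivation:
Op 1 fold_left: fold axis v@4; visible region now rows[0,8) x cols[0,4) = 8x4
Op 2 fold_right: fold axis v@2; visible region now rows[0,8) x cols[2,4) = 8x2
Op 3 fold_left: fold axis v@3; visible region now rows[0,8) x cols[2,3) = 8x1
Op 4 fold_down: fold axis h@4; visible region now rows[4,8) x cols[2,3) = 4x1
Op 5 cut(2, 0): punch at orig (6,2); cuts so far [(6, 2)]; region rows[4,8) x cols[2,3) = 4x1
Op 6 cut(0, 0): punch at orig (4,2); cuts so far [(4, 2), (6, 2)]; region rows[4,8) x cols[2,3) = 4x1
Unfold 1 (reflect across h@4): 4 holes -> [(1, 2), (3, 2), (4, 2), (6, 2)]
Unfold 2 (reflect across v@3): 8 holes -> [(1, 2), (1, 3), (3, 2), (3, 3), (4, 2), (4, 3), (6, 2), (6, 3)]
Unfold 3 (reflect across v@2): 16 holes -> [(1, 0), (1, 1), (1, 2), (1, 3), (3, 0), (3, 1), (3, 2), (3, 3), (4, 0), (4, 1), (4, 2), (4, 3), (6, 0), (6, 1), (6, 2), (6, 3)]
Unfold 4 (reflect across v@4): 32 holes -> [(1, 0), (1, 1), (1, 2), (1, 3), (1, 4), (1, 5), (1, 6), (1, 7), (3, 0), (3, 1), (3, 2), (3, 3), (3, 4), (3, 5), (3, 6), (3, 7), (4, 0), (4, 1), (4, 2), (4, 3), (4, 4), (4, 5), (4, 6), (4, 7), (6, 0), (6, 1), (6, 2), (6, 3), (6, 4), (6, 5), (6, 6), (6, 7)]
Holes: [(1, 0), (1, 1), (1, 2), (1, 3), (1, 4), (1, 5), (1, 6), (1, 7), (3, 0), (3, 1), (3, 2), (3, 3), (3, 4), (3, 5), (3, 6), (3, 7), (4, 0), (4, 1), (4, 2), (4, 3), (4, 4), (4, 5), (4, 6), (4, 7), (6, 0), (6, 1), (6, 2), (6, 3), (6, 4), (6, 5), (6, 6), (6, 7)]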